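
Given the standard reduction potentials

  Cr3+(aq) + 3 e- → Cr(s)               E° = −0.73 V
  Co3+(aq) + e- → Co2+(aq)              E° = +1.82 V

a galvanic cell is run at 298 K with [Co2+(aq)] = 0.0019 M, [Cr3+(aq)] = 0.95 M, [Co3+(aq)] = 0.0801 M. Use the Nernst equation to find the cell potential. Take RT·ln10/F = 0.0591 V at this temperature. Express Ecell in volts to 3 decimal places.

+2.646 V

Co³⁺/Co²⁺ is reduced (cathode, E° = +1.82 V) and Cr³⁺/Cr is oxidized (anode).
E°cell = E°cat − E°an = +1.82 − (−0.73) = +2.55 V; n = 3.
For the overall reaction 3 Co3+(aq) + Cr(s) → 3 Co2+(aq) + Cr3+(aq), Q = ([Co2+(aq)]^3·[Cr3+(aq)]) / [Co3+(aq)]^3 = 1.27×10^−5, giving log Q = −4.897.
E = E° − (0.0591/n)·log Q = +2.55 − (0.0591/3)(−4.897) = +2.646 V.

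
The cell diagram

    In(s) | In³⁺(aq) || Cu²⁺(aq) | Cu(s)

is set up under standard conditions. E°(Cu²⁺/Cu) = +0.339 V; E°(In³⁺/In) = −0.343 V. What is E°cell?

By convention the left-hand electrode in cell notation is the anode (oxidation) and the right-hand electrode is the cathode (reduction).
E°cell = E°(right) − E°(left) = +0.339 − (−0.343) = +0.682 V.

+0.682 V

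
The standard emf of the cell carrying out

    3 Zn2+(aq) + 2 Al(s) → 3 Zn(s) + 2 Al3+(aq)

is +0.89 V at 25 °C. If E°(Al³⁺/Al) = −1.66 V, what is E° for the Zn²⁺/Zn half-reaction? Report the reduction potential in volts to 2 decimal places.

−0.77 V

In the reaction as written the Zn²⁺/Zn couple is reduced (cathode) and Al³⁺/Al is oxidized (anode), so E°cell = E°(Zn²⁺/Zn) − E°(Al³⁺/Al).
E°(Zn²⁺/Zn) = E°cell + E°(anode) = +0.89 + (−1.66) = −0.77 V.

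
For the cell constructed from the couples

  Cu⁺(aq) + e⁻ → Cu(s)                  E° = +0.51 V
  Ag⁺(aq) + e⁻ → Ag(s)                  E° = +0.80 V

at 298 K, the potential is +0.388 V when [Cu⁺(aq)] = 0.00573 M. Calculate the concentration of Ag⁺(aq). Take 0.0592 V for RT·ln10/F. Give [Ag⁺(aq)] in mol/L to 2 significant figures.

With Ag⁺/Ag at the cathode and Cu⁺/Cu at the anode, E°cell = +0.80 − (+0.51) = +0.29 V (n = 1).
Rearranging E = E° − (0.0592/n)·log Q gives log Q = 1(+0.29 − (+0.388))/0.0592 = −1.655.
Balancing electrons gives Ag⁺(aq) + Cu(s) → Ag(s) + Cu⁺(aq); thus Q = [Cu⁺(aq)] / [Ag⁺(aq)].
Substituting the known concentrations and solving, log [Ag⁺(aq)] = −0.587 and [Ag⁺(aq)] = 0.26 M.

0.26 M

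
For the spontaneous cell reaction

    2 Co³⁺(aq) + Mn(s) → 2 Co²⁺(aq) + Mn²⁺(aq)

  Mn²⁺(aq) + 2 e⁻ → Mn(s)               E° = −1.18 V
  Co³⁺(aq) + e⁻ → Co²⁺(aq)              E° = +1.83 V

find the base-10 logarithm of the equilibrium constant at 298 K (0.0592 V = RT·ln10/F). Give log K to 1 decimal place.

log K = 101.7

The Co³⁺/Co²⁺ couple is reduced (cathode); E°cell = +1.83 − (−1.18) = +3.01 V with n = 2.
At equilibrium E = 0, so log K = nE°cell / 0.0592 = (2)(+3.01) / 0.0592 = 101.7.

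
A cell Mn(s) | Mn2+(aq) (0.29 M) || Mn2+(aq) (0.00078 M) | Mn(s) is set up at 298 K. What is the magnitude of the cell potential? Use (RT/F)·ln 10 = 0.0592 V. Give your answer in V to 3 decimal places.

For a concentration cell E°cell = 0, since both electrodes use the same couple.
The compartment with the higher Mn2+(aq) concentration (0.29 M) acts as the cathode; ions are reduced there and produced at the dilute (0.00078 M) anode.
With n = 2, Ecell = −(0.0592/2)·log([dilute]/[conc]) = −(0.0592/2)·log(0.00078/0.29) = +0.076 V.

0.076 V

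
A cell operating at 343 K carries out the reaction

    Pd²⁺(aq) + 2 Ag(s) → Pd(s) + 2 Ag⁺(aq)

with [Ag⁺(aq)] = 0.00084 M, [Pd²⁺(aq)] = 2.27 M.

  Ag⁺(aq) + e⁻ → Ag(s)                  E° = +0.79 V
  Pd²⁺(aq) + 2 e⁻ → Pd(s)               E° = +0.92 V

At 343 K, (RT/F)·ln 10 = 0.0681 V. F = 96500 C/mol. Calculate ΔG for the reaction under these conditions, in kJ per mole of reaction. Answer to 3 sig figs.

−67.9 kJ/mol

E°cell = +0.92 − (+0.79) = +0.13 V; the balanced reaction transfers n = 2 electrons.
The reaction quotient is [Ag⁺(aq)]^2 / [Pd²⁺(aq)] = 3.11×10^−7; by Nernst, E = +0.13 − (0.0681/2)(−6.507) = +0.3516 V.
ΔG = −nFE = −(2)(96500)(+0.3516) J/mol = −67.9 kJ/mol.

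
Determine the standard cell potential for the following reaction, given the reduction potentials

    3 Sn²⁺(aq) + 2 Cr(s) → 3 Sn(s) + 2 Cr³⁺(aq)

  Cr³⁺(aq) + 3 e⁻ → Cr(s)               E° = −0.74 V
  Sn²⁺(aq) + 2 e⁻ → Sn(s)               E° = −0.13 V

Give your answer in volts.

Sn²⁺(aq) gains electrons, so the Sn²⁺/Sn couple is the cathode; the Cr³⁺/Cr couple is the anode.
E°cell = E°(cathode) − E°(anode) = −0.13 − (−0.74) = +0.61 V.

+0.61 V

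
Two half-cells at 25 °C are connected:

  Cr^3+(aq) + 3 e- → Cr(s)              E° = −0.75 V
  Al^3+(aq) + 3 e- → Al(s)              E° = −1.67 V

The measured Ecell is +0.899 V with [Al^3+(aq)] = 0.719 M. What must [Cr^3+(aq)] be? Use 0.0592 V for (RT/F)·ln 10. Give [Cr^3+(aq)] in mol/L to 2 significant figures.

0.062 M

Cr³⁺/Cr is the cathode (higher E°); E°cell = −0.75 − (−1.67) = +0.92 V with n = 3.
From the Nernst equation, log Q = n(E° − E)/0.0592 = 3·(+0.92 − (+0.899))/0.0592 = 1.064.
The balanced reaction is Cr^3+(aq) + Al(s) → Cr(s) + Al^3+(aq), so Q = [Al^3+(aq)] / [Cr^3+(aq)].
Isolating [Cr^3+(aq)] in Q = 10^{1.064} yields log [Cr^3+(aq)] = −1.207, i.e. 0.062 M.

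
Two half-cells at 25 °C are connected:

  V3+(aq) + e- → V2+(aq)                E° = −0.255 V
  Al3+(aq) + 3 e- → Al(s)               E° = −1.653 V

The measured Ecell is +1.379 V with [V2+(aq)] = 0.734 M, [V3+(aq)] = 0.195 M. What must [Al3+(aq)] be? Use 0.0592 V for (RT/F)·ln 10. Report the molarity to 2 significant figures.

0.17 M

V³⁺/V²⁺ is the cathode (higher E°); E°cell = −0.255 − (−1.653) = +1.398 V with n = 3.
From the Nernst equation, log Q = n(E° − E)/0.0592 = 3·(+1.398 − (+1.379))/0.0592 = 0.963.
The balanced reaction is 3 V3+(aq) + Al(s) → 3 V2+(aq) + Al3+(aq), so Q = ([V2+(aq)]^3·[Al3+(aq)]) / [V3+(aq)]^3.
Substituting the known concentrations and solving, log [Al3+(aq)] = −0.764 and [Al3+(aq)] = 0.17 M.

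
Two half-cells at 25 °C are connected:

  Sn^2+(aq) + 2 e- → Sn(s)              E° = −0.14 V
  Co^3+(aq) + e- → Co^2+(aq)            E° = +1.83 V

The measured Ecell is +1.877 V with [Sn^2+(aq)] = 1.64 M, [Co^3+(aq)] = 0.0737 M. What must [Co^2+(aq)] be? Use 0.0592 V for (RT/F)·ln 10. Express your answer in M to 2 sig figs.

2.1 M

Co³⁺/Co²⁺ is the cathode (higher E°); E°cell = +1.83 − (−0.14) = +1.97 V with n = 2.
Rearranging E = E° − (0.0592/n)·log Q gives log Q = 2(+1.97 − (+1.877))/0.0592 = 3.142.
Balancing electrons gives 2 Co^3+(aq) + Sn(s) → 2 Co^2+(aq) + Sn^2+(aq); thus Q = ([Co^2+(aq)]^2·[Sn^2+(aq)]) / [Co^3+(aq)]^2.
Isolating [Co^2+(aq)] in Q = 10^{3.142} yields log [Co^2+(aq)] = 0.331, i.e. 2.1 M.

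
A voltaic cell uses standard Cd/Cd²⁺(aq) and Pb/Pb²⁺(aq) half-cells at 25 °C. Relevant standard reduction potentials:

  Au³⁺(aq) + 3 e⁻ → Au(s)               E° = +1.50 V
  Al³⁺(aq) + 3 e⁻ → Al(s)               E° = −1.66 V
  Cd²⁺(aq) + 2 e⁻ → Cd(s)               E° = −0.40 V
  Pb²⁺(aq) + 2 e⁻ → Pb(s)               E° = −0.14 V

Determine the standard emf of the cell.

The Pb²⁺/Pb couple has the higher E°, so Pb ion is reduced (cathode) and Cd is oxidized (anode).
E°cell = E°(cathode) − E°(anode) = −0.14 − (−0.40) = +0.26 V.

+0.26 V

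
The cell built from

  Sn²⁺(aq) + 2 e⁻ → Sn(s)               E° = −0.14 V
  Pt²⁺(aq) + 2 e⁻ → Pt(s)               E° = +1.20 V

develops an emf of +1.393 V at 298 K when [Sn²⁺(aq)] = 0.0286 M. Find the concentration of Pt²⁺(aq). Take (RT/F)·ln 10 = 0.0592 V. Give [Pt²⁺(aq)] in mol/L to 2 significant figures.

The Pt²⁺/Pt couple has the larger reduction potential, so it is the cathode: E°cell = +1.20 − (−0.14) = +1.34 V and n = 2.
Since E = E° − (0.0592/n)·log Q, log Q = n(E° − E)/0.0592 = −1.791.
The balanced reaction is Pt²⁺(aq) + Sn(s) → Pt(s) + Sn²⁺(aq), so Q = [Sn²⁺(aq)] / [Pt²⁺(aq)].
Substituting the known concentrations and solving, log [Pt²⁺(aq)] = 0.247 and [Pt²⁺(aq)] = 1.8 M.

1.8 M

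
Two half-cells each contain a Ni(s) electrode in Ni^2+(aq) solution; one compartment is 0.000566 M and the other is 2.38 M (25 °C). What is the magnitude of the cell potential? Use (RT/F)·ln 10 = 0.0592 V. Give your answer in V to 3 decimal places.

0.107 V

For a concentration cell E°cell = 0, since both electrodes use the same couple.
The compartment with the higher Ni^2+(aq) concentration (2.38 M) acts as the cathode; ions are reduced there and produced at the dilute (0.000566 M) anode.
With n = 2, Ecell = −(0.0592/2)·log([dilute]/[conc]) = −(0.0592/2)·log(0.000566/2.38) = +0.107 V.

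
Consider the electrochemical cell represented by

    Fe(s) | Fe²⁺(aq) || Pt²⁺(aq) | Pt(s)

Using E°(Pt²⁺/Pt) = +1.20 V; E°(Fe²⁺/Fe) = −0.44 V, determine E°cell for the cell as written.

+1.64 V

By convention the left-hand electrode in cell notation is the anode (oxidation) and the right-hand electrode is the cathode (reduction).
E°cell = E°(right) − E°(left) = +1.20 − (−0.44) = +1.64 V.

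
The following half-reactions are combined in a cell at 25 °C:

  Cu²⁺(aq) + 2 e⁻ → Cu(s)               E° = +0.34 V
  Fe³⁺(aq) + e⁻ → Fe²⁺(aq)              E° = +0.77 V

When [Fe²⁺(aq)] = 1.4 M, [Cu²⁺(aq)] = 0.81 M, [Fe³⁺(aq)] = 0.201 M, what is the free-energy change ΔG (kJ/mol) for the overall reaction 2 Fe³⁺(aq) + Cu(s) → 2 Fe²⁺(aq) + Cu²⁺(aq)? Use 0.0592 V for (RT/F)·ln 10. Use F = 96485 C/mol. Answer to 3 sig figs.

−73.9 kJ/mol

The standard cell potential is +0.77 − (+0.34) = +0.43 V, with n = 2 electrons in the balanced equation.
Q = ([Fe²⁺(aq)]^2·[Cu²⁺(aq)]) / [Fe³⁺(aq)]^2 = 39.3, so log Q = 1.594 and E = +0.43 − (0.0592/2)(1.594) = +0.3828 V.
Finally ΔG = −nFE = −(2)(96485 C/mol)(+0.3828 V) = −73.9 kJ/mol.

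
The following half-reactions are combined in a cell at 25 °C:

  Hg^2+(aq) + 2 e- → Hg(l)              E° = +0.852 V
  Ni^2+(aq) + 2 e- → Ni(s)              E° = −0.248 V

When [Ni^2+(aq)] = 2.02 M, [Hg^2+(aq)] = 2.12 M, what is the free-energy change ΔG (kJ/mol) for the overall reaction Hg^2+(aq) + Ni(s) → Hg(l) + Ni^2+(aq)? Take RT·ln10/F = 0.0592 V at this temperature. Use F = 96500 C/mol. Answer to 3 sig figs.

E°cell = +0.852 − (−0.248) = +1.100 V; the balanced reaction transfers n = 2 electrons.
Q = [Ni^2+(aq)] / [Hg^2+(aq)] = 0.953, so log Q = −0.021 and E = +1.100 − (0.0592/2)(−0.021) = +1.1006 V.
ΔG = −nFE = −(2)(96500)(+1.1006) J/mol = −212 kJ/mol.

−212 kJ/mol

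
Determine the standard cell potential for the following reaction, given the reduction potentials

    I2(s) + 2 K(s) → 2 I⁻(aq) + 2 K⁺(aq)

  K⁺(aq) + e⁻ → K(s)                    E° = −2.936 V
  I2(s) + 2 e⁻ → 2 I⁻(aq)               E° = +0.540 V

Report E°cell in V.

In the reaction as written, I2(s) is reduced (cathode) and K⁺(aq) is produced by oxidation at the anode.
E°cell = E°(cathode) − E°(anode) = +0.540 − (−2.936) = +3.476 V.

+3.476 V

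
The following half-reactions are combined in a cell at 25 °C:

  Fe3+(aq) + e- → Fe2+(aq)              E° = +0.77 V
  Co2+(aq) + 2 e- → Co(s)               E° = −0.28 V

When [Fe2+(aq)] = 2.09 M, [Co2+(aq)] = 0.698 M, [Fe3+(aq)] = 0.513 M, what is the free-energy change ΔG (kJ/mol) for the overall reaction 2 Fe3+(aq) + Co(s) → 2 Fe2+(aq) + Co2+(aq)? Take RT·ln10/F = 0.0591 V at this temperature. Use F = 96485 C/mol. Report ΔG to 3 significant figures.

−197 kJ/mol

With Fe³⁺/Fe²⁺ reduced at the cathode, E°cell = +0.77 − (−0.28) = +1.05 V and n = 2.
Q = ([Fe2+(aq)]^2·[Co2+(aq)]) / [Fe3+(aq)]^2 = 11.6, so log Q = 1.064 and E = +1.05 − (0.0591/2)(1.064) = +1.0186 V.
Then ΔG = −nFE = −2 × 96485 × +1.0186 J/mol = −197 kJ/mol.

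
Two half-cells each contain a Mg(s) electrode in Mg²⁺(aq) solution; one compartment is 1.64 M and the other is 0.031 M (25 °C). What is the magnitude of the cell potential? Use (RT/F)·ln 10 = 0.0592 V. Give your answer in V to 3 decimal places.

0.051 V

For a concentration cell E°cell = 0, since both electrodes use the same couple.
The compartment with the higher Mg²⁺(aq) concentration (1.64 M) acts as the cathode; ions are reduced there and produced at the dilute (0.031 M) anode.
With n = 2, Ecell = −(0.0592/2)·log([dilute]/[conc]) = −(0.0592/2)·log(0.031/1.64) = +0.051 V.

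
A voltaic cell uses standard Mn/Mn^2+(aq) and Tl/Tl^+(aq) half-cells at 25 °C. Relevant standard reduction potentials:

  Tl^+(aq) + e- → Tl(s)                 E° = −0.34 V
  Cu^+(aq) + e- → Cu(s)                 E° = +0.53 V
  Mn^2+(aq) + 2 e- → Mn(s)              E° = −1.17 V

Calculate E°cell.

The Tl⁺/Tl couple has the higher E°, so Tl ion is reduced (cathode) and Mn is oxidized (anode).
E°cell = E°(cathode) − E°(anode) = −0.34 − (−1.17) = +0.83 V.

+0.83 V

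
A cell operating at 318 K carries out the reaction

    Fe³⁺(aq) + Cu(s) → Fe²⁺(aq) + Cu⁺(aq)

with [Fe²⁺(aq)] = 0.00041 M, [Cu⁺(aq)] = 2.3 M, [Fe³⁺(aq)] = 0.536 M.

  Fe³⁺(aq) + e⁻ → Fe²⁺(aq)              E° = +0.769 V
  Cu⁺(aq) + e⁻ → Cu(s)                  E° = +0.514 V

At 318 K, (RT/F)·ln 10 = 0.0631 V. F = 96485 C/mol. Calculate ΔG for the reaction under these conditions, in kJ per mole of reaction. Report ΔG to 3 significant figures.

E°cell = +0.769 − (+0.514) = +0.255 V; the balanced reaction transfers n = 1 electron.
Here Q = ([Fe²⁺(aq)]·[Cu⁺(aq)]) / [Fe³⁺(aq)] = 0.00176 (log Q = −2.755), giving E = +0.255 − (0.0631/1)·(−2.755) = +0.4288 V.
Then ΔG = −nFE = −1 × 96485 × +0.4288 J/mol = −41.4 kJ/mol.

−41.4 kJ/mol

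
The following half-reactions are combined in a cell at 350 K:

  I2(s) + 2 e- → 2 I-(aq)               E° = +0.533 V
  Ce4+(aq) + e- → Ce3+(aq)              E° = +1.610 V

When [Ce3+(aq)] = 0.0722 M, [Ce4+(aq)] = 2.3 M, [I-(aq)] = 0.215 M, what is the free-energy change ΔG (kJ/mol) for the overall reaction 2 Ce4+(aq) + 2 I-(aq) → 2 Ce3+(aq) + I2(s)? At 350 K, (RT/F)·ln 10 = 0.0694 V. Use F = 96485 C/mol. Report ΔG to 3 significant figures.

−219 kJ/mol

With Ce⁴⁺/Ce³⁺ reduced at the cathode, E°cell = +1.610 − (+0.533) = +1.077 V and n = 2.
Here Q = [Ce3+(aq)]^2 / ([Ce4+(aq)]^2·[I-(aq)]^2) = 0.0213 (log Q = −1.671), giving E = +1.077 − (0.0694/2)·(−1.671) = +1.1350 V.
Finally ΔG = −nFE = −(2)(96485 C/mol)(+1.1350 V) = −219 kJ/mol.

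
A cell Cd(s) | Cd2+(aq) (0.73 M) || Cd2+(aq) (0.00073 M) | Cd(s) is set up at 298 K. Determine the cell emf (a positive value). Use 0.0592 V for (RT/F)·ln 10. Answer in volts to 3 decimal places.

For a concentration cell E°cell = 0, since both electrodes use the same couple.
The compartment with the higher Cd2+(aq) concentration (0.73 M) acts as the cathode; ions are reduced there and produced at the dilute (0.00073 M) anode.
With n = 2, Ecell = −(0.0592/2)·log([dilute]/[conc]) = −(0.0592/2)·log(0.00073/0.73) = +0.089 V.

0.089 V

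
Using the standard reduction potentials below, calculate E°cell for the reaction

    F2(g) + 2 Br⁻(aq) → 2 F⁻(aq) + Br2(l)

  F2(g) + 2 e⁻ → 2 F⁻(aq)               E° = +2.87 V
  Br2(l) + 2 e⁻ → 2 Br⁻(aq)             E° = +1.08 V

+1.79 V

In the reaction as written, F2(g) is reduced (cathode) and Br2(l) is produced by oxidation at the anode.
E°cell = E°(cathode) − E°(anode) = +2.87 − (+1.08) = +1.79 V.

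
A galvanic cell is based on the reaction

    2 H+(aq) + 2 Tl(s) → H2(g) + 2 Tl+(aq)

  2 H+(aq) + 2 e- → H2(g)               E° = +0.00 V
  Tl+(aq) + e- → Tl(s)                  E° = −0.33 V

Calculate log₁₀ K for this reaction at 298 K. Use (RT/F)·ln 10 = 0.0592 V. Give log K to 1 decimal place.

The 2H⁺/H₂ couple is reduced (cathode); E°cell = +0.00 − (−0.33) = +0.33 V with n = 2.
At equilibrium E = 0, so log K = nE°cell / 0.0592 = (2)(+0.33) / 0.0592 = 11.1.

log K = 11.1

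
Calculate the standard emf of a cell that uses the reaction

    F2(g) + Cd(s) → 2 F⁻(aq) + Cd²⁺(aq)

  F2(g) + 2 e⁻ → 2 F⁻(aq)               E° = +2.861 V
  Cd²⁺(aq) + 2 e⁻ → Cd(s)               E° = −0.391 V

+3.252 V

In the reaction as written, F2(g) is reduced (cathode) and Cd²⁺(aq) is produced by oxidation at the anode.
E°cell = E°(cathode) − E°(anode) = +2.861 − (−0.391) = +3.252 V.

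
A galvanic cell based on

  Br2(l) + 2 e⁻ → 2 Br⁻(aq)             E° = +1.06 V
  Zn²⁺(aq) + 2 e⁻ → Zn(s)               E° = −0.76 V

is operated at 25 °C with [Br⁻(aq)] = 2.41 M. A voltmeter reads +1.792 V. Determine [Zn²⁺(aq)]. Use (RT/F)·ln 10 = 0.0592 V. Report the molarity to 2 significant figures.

1.5 M

With Br₂/Br⁻ at the cathode and Zn²⁺/Zn at the anode, E°cell = +1.06 − (−0.76) = +1.82 V (n = 2).
Rearranging E = E° − (0.0592/n)·log Q gives log Q = 2(+1.82 − (+1.792))/0.0592 = 0.946.
For Br2(l) + Zn(s) → 2 Br⁻(aq) + Zn²⁺(aq), the reaction quotient is Q = [Br⁻(aq)]^2·[Zn²⁺(aq)].
Solving for the unknown gives log [Zn²⁺(aq)] = 0.182, so [Zn²⁺(aq)] ≈ 1.5 M.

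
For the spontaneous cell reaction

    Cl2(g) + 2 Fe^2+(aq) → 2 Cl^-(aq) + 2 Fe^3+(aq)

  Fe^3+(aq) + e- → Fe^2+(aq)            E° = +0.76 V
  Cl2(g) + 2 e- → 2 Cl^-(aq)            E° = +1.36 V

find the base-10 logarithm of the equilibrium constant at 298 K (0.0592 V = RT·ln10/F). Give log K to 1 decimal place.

log K = 20.3

The Cl₂/Cl⁻ couple is reduced (cathode); E°cell = +1.36 − (+0.76) = +0.60 V with n = 2.
At equilibrium E = 0, so log K = nE°cell / 0.0592 = (2)(+0.60) / 0.0592 = 20.3.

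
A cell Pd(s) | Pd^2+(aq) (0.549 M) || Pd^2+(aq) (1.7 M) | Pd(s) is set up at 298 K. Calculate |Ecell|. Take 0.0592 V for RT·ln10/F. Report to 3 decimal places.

For a concentration cell E°cell = 0, since both electrodes use the same couple.
The compartment with the higher Pd^2+(aq) concentration (1.7 M) acts as the cathode; ions are reduced there and produced at the dilute (0.549 M) anode.
With n = 2, Ecell = −(0.0592/2)·log([dilute]/[conc]) = −(0.0592/2)·log(0.549/1.7) = +0.015 V.

0.015 V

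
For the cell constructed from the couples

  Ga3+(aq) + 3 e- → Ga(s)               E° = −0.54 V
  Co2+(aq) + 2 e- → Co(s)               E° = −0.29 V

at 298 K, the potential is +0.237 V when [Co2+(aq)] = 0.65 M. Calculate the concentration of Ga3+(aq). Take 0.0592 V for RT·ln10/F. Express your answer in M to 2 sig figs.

2.4 M

Co²⁺/Co is the cathode (higher E°); E°cell = −0.29 − (−0.54) = +0.25 V with n = 6.
From the Nernst equation, log Q = n(E° − E)/0.0592 = 6·(+0.25 − (+0.237))/0.0592 = 1.318.
Balancing electrons gives 3 Co2+(aq) + 2 Ga(s) → 3 Co(s) + 2 Ga3+(aq); thus Q = [Ga3+(aq)]^2 / [Co2+(aq)]^3.
Substituting the known concentrations and solving, log [Ga3+(aq)] = 0.378 and [Ga3+(aq)] = 2.4 M.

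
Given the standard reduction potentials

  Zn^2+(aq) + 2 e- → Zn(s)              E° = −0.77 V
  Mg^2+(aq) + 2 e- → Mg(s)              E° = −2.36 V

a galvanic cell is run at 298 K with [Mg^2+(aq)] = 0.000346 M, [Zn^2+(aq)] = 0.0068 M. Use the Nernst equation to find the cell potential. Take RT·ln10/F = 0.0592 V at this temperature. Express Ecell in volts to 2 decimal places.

Since E°(Zn²⁺/Zn) > E°(Mg²⁺/Mg), Zn²⁺/Zn serves as the cathode.
E°cell = E°cat − E°an = −0.77 − (−2.36) = +1.59 V; n = 2.
The balanced reaction is Zn^2+(aq) + Mg(s) → Zn(s) + Mg^2+(aq), so Q = [Mg^2+(aq)] / [Zn^2+(aq)] = 0.0509 and log Q = −1.293.
E = E° − (0.0592/n)·log Q = +1.59 − (0.0592/2)(−1.293) = +1.63 V.

+1.63 V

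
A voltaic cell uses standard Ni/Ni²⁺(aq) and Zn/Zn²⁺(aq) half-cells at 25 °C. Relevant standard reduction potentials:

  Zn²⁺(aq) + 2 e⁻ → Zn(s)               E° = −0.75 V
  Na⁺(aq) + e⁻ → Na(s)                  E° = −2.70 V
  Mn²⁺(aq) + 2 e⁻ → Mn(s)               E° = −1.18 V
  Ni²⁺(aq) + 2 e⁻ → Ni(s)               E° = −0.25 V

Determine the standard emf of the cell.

The Ni²⁺/Ni couple has the higher E°, so Ni ion is reduced (cathode) and Zn is oxidized (anode).
E°cell = E°(cathode) − E°(anode) = −0.25 − (−0.75) = +0.50 V.

+0.50 V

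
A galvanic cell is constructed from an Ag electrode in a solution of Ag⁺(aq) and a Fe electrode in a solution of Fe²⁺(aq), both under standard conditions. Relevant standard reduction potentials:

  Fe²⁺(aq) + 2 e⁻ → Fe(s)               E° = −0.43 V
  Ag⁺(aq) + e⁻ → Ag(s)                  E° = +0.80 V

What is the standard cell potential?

+1.23 V

Of the two couples in this cell, the one with the more positive reduction potential is reduced at the cathode: here that is Ag⁺/Ag (+0.80 V); Fe²⁺/Fe (−0.43 V) is the anode.
E°cell = E°(cathode) − E°(anode) = +0.80 − (−0.43) = +1.23 V.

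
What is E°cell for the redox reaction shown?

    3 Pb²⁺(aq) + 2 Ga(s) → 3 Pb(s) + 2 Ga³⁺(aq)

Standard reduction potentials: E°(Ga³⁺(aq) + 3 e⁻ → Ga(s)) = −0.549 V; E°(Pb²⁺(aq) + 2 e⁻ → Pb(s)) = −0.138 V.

In the reaction as written, Pb²⁺(aq) is reduced (cathode) and Ga³⁺(aq) is produced by oxidation at the anode.
E°cell = E°(cathode) − E°(anode) = −0.138 − (−0.549) = +0.411 V.

+0.411 V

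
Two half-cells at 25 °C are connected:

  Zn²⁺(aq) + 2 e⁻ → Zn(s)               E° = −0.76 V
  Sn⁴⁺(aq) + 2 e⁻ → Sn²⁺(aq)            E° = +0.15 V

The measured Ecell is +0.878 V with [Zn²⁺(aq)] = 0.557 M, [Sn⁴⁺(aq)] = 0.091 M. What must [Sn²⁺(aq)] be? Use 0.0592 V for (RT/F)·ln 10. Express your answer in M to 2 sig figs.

Sn⁴⁺/Sn²⁺ is the cathode (higher E°); E°cell = +0.15 − (−0.76) = +0.91 V with n = 2.
Rearranging E = E° − (0.0592/n)·log Q gives log Q = 2(+0.91 − (+0.878))/0.0592 = 1.081.
For Sn⁴⁺(aq) + Zn(s) → Sn²⁺(aq) + Zn²⁺(aq), the reaction quotient is Q = ([Sn²⁺(aq)]·[Zn²⁺(aq)]) / [Sn⁴⁺(aq)].
Solving for the unknown gives log [Sn²⁺(aq)] = 0.294, so [Sn²⁺(aq)] ≈ 2.0 M.

2.0 M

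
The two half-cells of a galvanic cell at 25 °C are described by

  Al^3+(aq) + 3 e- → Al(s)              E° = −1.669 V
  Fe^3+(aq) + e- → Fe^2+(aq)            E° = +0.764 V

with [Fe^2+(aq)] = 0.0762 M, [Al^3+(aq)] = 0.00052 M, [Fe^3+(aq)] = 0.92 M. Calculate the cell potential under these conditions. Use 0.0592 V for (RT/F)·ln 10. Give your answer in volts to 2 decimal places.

+2.56 V

Since E°(Fe³⁺/Fe²⁺) > E°(Al³⁺/Al), Fe³⁺/Fe²⁺ serves as the cathode.
E°cell = E°cat − E°an = +0.764 − (−1.669) = +2.433 V; n = 3.
The balanced reaction is 3 Fe^3+(aq) + Al(s) → 3 Fe^2+(aq) + Al^3+(aq), so Q = ([Fe^2+(aq)]^3·[Al^3+(aq)]) / [Fe^3+(aq)]^3 = 2.95×10^−7 and log Q = −6.529.
By the Nernst equation, E = +2.433 − (0.0592/3)·(−6.529) = +2.56 V.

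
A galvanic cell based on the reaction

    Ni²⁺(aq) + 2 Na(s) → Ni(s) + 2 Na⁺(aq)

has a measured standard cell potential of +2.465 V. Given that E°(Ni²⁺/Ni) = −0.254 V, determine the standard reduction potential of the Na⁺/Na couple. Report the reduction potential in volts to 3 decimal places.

−2.719 V

In the reaction as written the Ni²⁺/Ni couple is reduced (cathode) and Na⁺/Na is oxidized (anode), so E°cell = E°(Ni²⁺/Ni) − E°(Na⁺/Na).
E°(Na⁺/Na) = E°(cathode) − E°cell = −0.254 − (+2.465) = −2.719 V.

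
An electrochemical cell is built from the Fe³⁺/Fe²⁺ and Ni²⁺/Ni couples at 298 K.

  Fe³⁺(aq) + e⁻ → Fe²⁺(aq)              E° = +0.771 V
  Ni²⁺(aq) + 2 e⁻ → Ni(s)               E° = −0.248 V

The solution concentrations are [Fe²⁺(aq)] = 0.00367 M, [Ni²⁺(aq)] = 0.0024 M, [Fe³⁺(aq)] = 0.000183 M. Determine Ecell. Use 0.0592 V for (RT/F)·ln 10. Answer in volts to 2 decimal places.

+1.02 V

Since E°(Fe³⁺/Fe²⁺) > E°(Ni²⁺/Ni), Fe³⁺/Fe²⁺ serves as the cathode.
E°cell = +0.771 − (−0.248) = +1.019 V, with n = 2 electrons transferred.
Balancing gives 2 Fe³⁺(aq) + Ni(s) → 2 Fe²⁺(aq) + Ni²⁺(aq); hence Q = ([Fe²⁺(aq)]^2·[Ni²⁺(aq)]) / [Fe³⁺(aq)]^2 = 0.965 (log Q = −0.015).
E = E° − (0.0592/n)·log Q = +1.019 − (0.0592/2)(−0.015) = +1.02 V.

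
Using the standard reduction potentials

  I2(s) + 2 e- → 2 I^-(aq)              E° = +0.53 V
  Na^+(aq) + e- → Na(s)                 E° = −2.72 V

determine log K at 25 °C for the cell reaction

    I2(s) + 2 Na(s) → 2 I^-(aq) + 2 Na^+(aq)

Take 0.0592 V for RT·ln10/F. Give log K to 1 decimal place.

The I₂/I⁻ couple is reduced (cathode); E°cell = +0.53 − (−2.72) = +3.25 V with n = 2.
At equilibrium E = 0, so log K = nE°cell / 0.0592 = (2)(+3.25) / 0.0592 = 109.8.

log K = 109.8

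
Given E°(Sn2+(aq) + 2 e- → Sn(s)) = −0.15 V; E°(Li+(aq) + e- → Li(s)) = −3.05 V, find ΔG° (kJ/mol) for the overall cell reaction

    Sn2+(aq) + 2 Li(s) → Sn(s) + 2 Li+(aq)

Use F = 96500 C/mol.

In the reaction as written Sn2+(aq) is reduced, so the Sn²⁺/Sn couple is the cathode and Li⁺/Li is the anode.
E°cell = −0.15 − (−3.05) = +2.90 V; balancing electrons gives n = 2.
ΔG° = −nFE°cell = −(2)(96500)(+2.90) J/mol = −560 kJ/mol.

−560 kJ/mol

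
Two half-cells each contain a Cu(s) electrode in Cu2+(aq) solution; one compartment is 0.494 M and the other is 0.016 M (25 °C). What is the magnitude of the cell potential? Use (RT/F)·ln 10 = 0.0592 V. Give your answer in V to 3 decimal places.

For a concentration cell E°cell = 0, since both electrodes use the same couple.
The compartment with the higher Cu2+(aq) concentration (0.494 M) acts as the cathode; ions are reduced there and produced at the dilute (0.016 M) anode.
With n = 2, Ecell = −(0.0592/2)·log([dilute]/[conc]) = −(0.0592/2)·log(0.016/0.494) = +0.044 V.

0.044 V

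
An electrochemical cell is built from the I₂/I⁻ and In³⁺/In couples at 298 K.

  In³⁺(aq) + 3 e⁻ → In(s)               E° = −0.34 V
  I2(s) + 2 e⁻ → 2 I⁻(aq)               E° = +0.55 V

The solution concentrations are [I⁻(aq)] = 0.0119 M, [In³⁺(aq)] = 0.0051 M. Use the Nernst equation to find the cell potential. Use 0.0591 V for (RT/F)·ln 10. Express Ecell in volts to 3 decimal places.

The I₂/I⁻ couple has the more positive E°, so it is the cathode; In³⁺/In is the anode.
E°cell = +0.55 − (−0.34) = +0.89 V, with n = 6 electrons transferred.
The balanced reaction is 3 I2(s) + 2 In(s) → 6 I⁻(aq) + 2 In³⁺(aq), so Q = [I⁻(aq)]^6·[In³⁺(aq)]^2 = 7.39×10^−17 and log Q = −16.132.
E = E° − (0.0591/n)·log Q = +0.89 − (0.0591/6)(−16.132) = +1.049 V.

+1.049 V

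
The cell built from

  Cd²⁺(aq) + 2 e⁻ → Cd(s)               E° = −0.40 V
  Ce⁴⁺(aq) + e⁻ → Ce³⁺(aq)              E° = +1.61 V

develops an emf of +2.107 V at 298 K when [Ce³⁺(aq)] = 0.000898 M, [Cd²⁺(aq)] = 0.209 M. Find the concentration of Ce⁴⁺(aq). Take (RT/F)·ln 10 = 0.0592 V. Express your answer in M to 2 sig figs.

0.018 M

With Ce⁴⁺/Ce³⁺ at the cathode and Cd²⁺/Cd at the anode, E°cell = +1.61 − (−0.40) = +2.01 V (n = 2).
Rearranging E = E° − (0.0592/n)·log Q gives log Q = 2(+2.01 − (+2.107))/0.0592 = −3.277.
For 2 Ce⁴⁺(aq) + Cd(s) → 2 Ce³⁺(aq) + Cd²⁺(aq), the reaction quotient is Q = ([Ce³⁺(aq)]^2·[Cd²⁺(aq)]) / [Ce⁴⁺(aq)]^2.
Substituting the known concentrations and solving, log [Ce⁴⁺(aq)] = −1.748 and [Ce⁴⁺(aq)] = 0.018 M.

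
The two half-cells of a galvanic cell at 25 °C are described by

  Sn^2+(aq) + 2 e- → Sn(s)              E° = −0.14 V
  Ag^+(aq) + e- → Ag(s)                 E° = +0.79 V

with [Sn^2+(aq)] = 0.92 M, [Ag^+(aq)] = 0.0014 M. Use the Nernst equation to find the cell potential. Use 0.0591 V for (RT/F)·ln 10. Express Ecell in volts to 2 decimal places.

The Ag⁺/Ag couple has the more positive E°, so it is the cathode; Sn²⁺/Sn is the anode.
The standard potential is +0.79 − (−0.14) = +0.93 V and the balanced reaction transfers n = 2 electrons.
The balanced reaction is 2 Ag^+(aq) + Sn(s) → 2 Ag(s) + Sn^2+(aq), so Q = [Sn^2+(aq)] / [Ag^+(aq)]^2 = 4.69×10^5 and log Q = 5.672.
E = E° − (0.0591/n)·log Q = +0.93 − (0.0591/2)(5.672) = +0.76 V.

+0.76 V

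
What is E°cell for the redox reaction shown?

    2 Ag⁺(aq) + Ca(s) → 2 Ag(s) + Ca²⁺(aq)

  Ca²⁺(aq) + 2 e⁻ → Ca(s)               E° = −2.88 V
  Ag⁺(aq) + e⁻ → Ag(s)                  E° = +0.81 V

+3.69 V

In the reaction as written, Ag⁺(aq) is reduced (cathode) and Ca²⁺(aq) is produced by oxidation at the anode.
E°cell = E°(cathode) − E°(anode) = +0.81 − (−2.88) = +3.69 V.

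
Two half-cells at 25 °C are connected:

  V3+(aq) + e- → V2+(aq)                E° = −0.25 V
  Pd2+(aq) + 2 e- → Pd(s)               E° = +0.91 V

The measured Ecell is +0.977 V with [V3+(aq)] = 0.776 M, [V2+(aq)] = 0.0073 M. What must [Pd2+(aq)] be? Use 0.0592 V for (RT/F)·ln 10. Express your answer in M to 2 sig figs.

0.0074 M

With Pd²⁺/Pd at the cathode and V³⁺/V²⁺ at the anode, E°cell = +0.91 − (−0.25) = +1.16 V (n = 2).
Rearranging E = E° − (0.0592/n)·log Q gives log Q = 2(+1.16 − (+0.977))/0.0592 = 6.182.
For Pd2+(aq) + 2 V2+(aq) → Pd(s) + 2 V3+(aq), the reaction quotient is Q = [V3+(aq)]^2 / ([Pd2+(aq)]·[V2+(aq)]^2).
Substituting the known concentrations and solving, log [Pd2+(aq)] = −2.129 and [Pd2+(aq)] = 0.0074 M.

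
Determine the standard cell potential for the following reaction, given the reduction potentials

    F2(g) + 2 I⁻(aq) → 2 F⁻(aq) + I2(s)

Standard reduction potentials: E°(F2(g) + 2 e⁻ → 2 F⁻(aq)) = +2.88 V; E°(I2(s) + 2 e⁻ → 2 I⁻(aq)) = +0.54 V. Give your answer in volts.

+2.34 V

F2(g) gains electrons, so the F₂/F⁻ couple is the cathode; the I₂/I⁻ couple is the anode.
E°cell = E°(cathode) − E°(anode) = +2.88 − (+0.54) = +2.34 V.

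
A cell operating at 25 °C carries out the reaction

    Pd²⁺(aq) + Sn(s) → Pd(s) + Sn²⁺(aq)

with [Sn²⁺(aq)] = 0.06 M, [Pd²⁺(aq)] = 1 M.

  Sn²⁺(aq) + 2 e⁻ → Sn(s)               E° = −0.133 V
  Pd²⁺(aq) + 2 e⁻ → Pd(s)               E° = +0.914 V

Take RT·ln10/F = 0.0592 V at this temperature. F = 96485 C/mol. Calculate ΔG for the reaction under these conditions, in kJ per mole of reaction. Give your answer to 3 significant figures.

−209 kJ/mol

E°cell = +0.914 − (−0.133) = +1.047 V; the balanced reaction transfers n = 2 electrons.
The reaction quotient is [Sn²⁺(aq)] / [Pd²⁺(aq)] = 0.06; by Nernst, E = +1.047 − (0.0592/2)(−1.222) = +1.0832 V.
Then ΔG = −nFE = −2 × 96485 × +1.0832 J/mol = −209 kJ/mol.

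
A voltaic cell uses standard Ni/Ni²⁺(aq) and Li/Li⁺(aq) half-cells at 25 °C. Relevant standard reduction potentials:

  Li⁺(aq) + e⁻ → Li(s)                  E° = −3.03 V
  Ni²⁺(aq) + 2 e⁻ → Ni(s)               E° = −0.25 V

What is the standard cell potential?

Of the two couples in this cell, the one with the more positive reduction potential is reduced at the cathode: here that is Ni²⁺/Ni (−0.25 V); Li⁺/Li (−3.03 V) is the anode.
E°cell = E°(cathode) − E°(anode) = −0.25 − (−3.03) = +2.78 V.

+2.78 V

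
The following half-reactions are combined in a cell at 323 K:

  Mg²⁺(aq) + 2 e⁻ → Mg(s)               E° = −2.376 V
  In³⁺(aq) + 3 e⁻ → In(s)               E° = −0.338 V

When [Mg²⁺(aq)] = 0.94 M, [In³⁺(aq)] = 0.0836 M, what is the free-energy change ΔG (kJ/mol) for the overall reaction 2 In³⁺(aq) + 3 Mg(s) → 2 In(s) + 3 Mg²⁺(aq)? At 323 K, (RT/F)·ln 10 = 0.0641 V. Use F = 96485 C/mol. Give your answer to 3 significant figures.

E°cell = −0.338 − (−2.376) = +2.038 V; the balanced reaction transfers n = 6 electrons.
The reaction quotient is [Mg²⁺(aq)]^3 / [In³⁺(aq)]^2 = 119; by Nernst, E = +2.038 − (0.0641/6)(2.075) = +2.0158 V.
Finally ΔG = −nFE = −(6)(96485 C/mol)(+2.0158 V) = −1170 kJ/mol.

−1170 kJ/mol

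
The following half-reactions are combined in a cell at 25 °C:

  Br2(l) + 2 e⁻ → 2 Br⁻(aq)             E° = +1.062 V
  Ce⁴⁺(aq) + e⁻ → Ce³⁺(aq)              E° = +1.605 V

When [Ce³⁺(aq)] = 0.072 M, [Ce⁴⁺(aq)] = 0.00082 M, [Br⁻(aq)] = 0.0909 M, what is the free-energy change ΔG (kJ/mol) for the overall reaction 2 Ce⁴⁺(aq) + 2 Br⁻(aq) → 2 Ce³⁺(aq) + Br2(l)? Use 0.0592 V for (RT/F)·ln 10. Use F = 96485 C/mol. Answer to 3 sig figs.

−70.7 kJ/mol

With Ce⁴⁺/Ce³⁺ reduced at the cathode, E°cell = +1.605 − (+1.062) = +0.543 V and n = 2.
Q = [Ce³⁺(aq)]^2 / ([Ce⁴⁺(aq)]^2·[Br⁻(aq)]^2) = 9.33×10^5, so log Q = 5.970 and E = +0.543 − (0.0592/2)(5.970) = +0.3663 V.
Finally ΔG = −nFE = −(2)(96485 C/mol)(+0.3663 V) = −70.7 kJ/mol.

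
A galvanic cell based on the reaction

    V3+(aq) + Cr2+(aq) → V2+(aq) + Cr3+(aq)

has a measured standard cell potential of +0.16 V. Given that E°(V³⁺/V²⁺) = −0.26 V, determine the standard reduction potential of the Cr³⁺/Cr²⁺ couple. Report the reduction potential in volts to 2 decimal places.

−0.42 V

In the reaction as written the V³⁺/V²⁺ couple is reduced (cathode) and Cr³⁺/Cr²⁺ is oxidized (anode), so E°cell = E°(V³⁺/V²⁺) − E°(Cr³⁺/Cr²⁺).
E°(Cr³⁺/Cr²⁺) = E°(cathode) − E°cell = −0.26 − (+0.16) = −0.42 V.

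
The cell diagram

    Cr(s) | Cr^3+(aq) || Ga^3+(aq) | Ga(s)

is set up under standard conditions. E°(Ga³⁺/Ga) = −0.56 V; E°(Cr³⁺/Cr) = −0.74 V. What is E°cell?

+0.18 V

By convention the left-hand electrode in cell notation is the anode (oxidation) and the right-hand electrode is the cathode (reduction).
E°cell = E°(right) − E°(left) = −0.56 − (−0.74) = +0.18 V.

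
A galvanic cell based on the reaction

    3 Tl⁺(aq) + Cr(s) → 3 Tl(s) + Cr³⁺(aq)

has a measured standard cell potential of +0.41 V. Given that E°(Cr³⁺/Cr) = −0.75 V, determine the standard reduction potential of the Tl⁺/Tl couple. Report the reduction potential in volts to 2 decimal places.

In the reaction as written the Tl⁺/Tl couple is reduced (cathode) and Cr³⁺/Cr is oxidized (anode), so E°cell = E°(Tl⁺/Tl) − E°(Cr³⁺/Cr).
E°(Tl⁺/Tl) = E°cell + E°(anode) = +0.41 + (−0.75) = −0.34 V.

−0.34 V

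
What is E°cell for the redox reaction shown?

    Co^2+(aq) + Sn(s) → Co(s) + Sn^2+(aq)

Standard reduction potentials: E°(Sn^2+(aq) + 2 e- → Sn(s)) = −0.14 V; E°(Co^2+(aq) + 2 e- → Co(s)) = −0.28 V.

In the reaction as written, Co^2+(aq) is reduced (cathode) and Sn^2+(aq) is produced by oxidation at the anode.
E°cell = E°(cathode) − E°(anode) = −0.28 − (−0.14) = −0.14 V.

−0.14 V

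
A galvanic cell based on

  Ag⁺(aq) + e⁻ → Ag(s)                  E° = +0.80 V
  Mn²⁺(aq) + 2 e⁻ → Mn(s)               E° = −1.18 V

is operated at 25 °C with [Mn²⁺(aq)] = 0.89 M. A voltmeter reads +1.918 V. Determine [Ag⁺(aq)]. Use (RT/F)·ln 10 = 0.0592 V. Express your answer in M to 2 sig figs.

The Ag⁺/Ag couple has the larger reduction potential, so it is the cathode: E°cell = +0.80 − (−1.18) = +1.98 V and n = 2.
Since E = E° − (0.0592/n)·log Q, log Q = n(E° − E)/0.0592 = 2.095.
Balancing electrons gives 2 Ag⁺(aq) + Mn(s) → 2 Ag(s) + Mn²⁺(aq); thus Q = [Mn²⁺(aq)] / [Ag⁺(aq)]^2.
Substituting the known concentrations and solving, log [Ag⁺(aq)] = −1.073 and [Ag⁺(aq)] = 0.085 M.

0.085 M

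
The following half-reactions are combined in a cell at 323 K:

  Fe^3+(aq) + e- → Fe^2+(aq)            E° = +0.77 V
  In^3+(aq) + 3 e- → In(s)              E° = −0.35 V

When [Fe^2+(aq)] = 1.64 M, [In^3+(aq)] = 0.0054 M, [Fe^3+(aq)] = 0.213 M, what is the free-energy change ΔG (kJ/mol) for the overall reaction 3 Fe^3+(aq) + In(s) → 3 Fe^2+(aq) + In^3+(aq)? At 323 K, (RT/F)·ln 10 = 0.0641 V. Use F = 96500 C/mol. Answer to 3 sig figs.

E°cell = +0.77 − (−0.35) = +1.12 V; the balanced reaction transfers n = 3 electrons.
The reaction quotient is ([Fe^2+(aq)]^3·[In^3+(aq)]) / [Fe^3+(aq)]^3 = 2.46; by Nernst, E = +1.12 − (0.0641/3)(0.392) = +1.1116 V.
ΔG = −nFE = −(3)(96500)(+1.1116) J/mol = −322 kJ/mol.

−322 kJ/mol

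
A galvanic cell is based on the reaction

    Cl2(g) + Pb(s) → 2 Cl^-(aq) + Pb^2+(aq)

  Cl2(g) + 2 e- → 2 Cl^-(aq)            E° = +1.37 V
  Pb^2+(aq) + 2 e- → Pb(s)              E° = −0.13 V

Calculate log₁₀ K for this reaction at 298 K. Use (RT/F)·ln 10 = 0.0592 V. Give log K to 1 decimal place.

log K = 50.7

The Cl₂/Cl⁻ couple is reduced (cathode); E°cell = +1.37 − (−0.13) = +1.50 V with n = 2.
At equilibrium E = 0, so log K = nE°cell / 0.0592 = (2)(+1.50) / 0.0592 = 50.7.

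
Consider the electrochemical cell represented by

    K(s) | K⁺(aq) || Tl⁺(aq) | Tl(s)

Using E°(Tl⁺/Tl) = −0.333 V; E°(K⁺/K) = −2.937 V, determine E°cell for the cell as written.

+2.604 V

By convention the left-hand electrode in cell notation is the anode (oxidation) and the right-hand electrode is the cathode (reduction).
E°cell = E°(right) − E°(left) = −0.333 − (−2.937) = +2.604 V.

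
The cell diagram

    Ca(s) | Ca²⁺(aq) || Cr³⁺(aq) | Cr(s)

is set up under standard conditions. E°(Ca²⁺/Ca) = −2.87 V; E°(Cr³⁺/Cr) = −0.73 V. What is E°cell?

By convention the left-hand electrode in cell notation is the anode (oxidation) and the right-hand electrode is the cathode (reduction).
E°cell = E°(right) − E°(left) = −0.73 − (−2.87) = +2.14 V.

+2.14 V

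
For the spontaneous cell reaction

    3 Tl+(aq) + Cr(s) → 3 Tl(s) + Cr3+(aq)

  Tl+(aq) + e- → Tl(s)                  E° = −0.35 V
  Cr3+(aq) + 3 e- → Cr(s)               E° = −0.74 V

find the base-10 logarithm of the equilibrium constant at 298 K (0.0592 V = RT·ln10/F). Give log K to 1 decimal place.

The Tl⁺/Tl couple is reduced (cathode); E°cell = −0.35 − (−0.74) = +0.39 V with n = 3.
At equilibrium E = 0, so log K = nE°cell / 0.0592 = (3)(+0.39) / 0.0592 = 19.8.

log K = 19.8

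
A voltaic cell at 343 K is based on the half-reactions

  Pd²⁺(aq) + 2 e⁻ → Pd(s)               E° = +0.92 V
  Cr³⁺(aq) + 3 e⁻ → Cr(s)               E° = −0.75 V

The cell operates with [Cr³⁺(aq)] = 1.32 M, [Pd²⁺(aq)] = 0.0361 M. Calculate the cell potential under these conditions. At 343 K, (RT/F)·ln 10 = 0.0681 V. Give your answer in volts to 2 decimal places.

+1.62 V

Pd²⁺/Pd is reduced (cathode, E° = +0.92 V) and Cr³⁺/Cr is oxidized (anode).
E°cell = +0.92 − (−0.75) = +1.67 V, with n = 6 electrons transferred.
The balanced reaction is 3 Pd²⁺(aq) + 2 Cr(s) → 3 Pd(s) + 2 Cr³⁺(aq), so Q = [Cr³⁺(aq)]^2 / [Pd²⁺(aq)]^3 = 3.7×10^4 and log Q = 4.569.
By the Nernst equation, E = +1.67 − (0.0681/6)·(4.569) = +1.62 V.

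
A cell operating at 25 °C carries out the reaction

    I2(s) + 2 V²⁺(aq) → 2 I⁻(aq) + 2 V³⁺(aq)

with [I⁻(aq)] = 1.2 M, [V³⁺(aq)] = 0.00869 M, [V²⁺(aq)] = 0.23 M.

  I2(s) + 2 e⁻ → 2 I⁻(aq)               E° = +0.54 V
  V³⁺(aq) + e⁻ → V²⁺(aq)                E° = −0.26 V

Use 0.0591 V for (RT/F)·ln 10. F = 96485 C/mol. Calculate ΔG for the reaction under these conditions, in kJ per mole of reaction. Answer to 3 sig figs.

With I₂/I⁻ reduced at the cathode, E°cell = +0.54 − (−0.26) = +0.80 V and n = 2.
Q = ([I⁻(aq)]^2·[V³⁺(aq)]^2) / [V²⁺(aq)]^2 = 0.00206, so log Q = −2.687 and E = +0.80 − (0.0591/2)(−2.687) = +0.8794 V.
Then ΔG = −nFE = −2 × 96485 × +0.8794 J/mol = −170 kJ/mol.

−170 kJ/mol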